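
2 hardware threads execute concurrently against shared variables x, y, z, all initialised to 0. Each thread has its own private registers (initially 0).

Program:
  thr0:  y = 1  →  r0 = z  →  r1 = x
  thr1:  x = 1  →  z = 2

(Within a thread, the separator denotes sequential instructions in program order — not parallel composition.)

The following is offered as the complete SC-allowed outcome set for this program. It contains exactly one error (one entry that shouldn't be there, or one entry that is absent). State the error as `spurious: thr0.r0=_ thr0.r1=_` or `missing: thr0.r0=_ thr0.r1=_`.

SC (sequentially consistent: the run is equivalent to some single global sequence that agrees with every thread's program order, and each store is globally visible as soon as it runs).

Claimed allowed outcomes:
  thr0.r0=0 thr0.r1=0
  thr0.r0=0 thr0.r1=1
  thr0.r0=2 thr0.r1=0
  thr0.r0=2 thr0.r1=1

outcome vector order: (thr0.r0,thr0.r1)
under SC → 00; 01; 21
claimed∖SC = {20}

spurious: thr0.r0=2 thr0.r1=0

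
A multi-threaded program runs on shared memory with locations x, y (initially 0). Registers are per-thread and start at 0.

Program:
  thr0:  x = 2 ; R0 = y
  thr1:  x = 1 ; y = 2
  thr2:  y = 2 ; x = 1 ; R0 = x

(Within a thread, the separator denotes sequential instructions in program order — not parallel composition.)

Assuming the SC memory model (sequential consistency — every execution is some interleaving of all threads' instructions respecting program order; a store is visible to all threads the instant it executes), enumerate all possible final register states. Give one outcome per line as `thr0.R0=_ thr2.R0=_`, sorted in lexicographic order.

outcome vector order: (thr0.R0,thr2.R0)
|SC outcomes| = 3

thr0.R0=0 thr2.R0=1
thr0.R0=2 thr2.R0=1
thr0.R0=2 thr2.R0=2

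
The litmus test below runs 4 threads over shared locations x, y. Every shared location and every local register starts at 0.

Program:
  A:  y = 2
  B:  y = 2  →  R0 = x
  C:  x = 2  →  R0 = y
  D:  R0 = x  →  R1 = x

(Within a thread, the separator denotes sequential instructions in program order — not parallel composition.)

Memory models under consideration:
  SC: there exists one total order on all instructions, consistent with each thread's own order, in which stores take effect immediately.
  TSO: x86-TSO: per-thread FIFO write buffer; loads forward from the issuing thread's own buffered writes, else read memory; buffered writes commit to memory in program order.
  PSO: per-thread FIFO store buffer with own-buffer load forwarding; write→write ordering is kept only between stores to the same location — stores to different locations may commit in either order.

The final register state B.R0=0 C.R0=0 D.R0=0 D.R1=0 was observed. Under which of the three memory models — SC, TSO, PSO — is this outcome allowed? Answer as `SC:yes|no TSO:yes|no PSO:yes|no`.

SC:no TSO:yes PSO:yes

outcome vector order: (B.R0,C.R0,D.R0,D.R1)
under SC → 0200 0202 0222 2000 2002 2022 2200 2202 2222
under TSO → 0000 0002 0022 0200 0202 0222 2000 2002 2022 2200 2202 2222
under PSO → 0000 0002 0022 0200 0202 0222 2000 2002 2022 2200 2202 2222
target 0000 ∈ {TSO,PSO}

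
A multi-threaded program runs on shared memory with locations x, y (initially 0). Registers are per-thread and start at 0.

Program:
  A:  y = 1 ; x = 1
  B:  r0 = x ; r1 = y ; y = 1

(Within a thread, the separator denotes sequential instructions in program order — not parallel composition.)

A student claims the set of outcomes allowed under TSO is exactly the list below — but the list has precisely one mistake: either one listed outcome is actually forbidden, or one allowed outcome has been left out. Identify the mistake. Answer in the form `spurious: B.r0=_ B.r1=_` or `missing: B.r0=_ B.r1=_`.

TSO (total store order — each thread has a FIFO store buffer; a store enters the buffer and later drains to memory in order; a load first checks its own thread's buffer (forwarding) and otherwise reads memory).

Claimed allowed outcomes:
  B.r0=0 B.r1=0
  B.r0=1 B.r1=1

missing: B.r0=0 B.r1=1

outcome vector order: (B.r0,B.r1)
TSO: 3 outcomes — {00; 01; 11}
TSO∖claimed = {01}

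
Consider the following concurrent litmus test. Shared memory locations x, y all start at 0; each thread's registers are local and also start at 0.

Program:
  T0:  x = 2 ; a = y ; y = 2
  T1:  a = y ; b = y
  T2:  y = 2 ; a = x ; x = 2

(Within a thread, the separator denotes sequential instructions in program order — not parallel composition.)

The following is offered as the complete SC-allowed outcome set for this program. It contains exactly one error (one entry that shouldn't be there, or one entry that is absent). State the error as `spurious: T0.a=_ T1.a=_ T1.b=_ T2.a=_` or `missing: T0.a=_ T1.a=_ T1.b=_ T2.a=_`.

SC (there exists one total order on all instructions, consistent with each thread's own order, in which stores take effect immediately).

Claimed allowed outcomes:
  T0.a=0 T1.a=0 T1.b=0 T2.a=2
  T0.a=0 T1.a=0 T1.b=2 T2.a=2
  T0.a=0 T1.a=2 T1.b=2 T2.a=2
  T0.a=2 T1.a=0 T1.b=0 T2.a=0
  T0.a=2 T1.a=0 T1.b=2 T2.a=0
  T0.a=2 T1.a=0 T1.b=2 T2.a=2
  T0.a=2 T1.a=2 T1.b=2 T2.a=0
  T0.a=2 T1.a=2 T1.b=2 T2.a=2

outcome vector order: (T0.a,T1.a,T1.b,T2.a)
SC: 9 outcomes — {<0 0 0 2>, <0 0 2 2>, <0 2 2 2>, <2 0 0 0>, <2 0 0 2>, <2 0 2 0>, <2 0 2 2>, <2 2 2 0>, <2 2 2 2>}
SC∖claimed = {<2 0 0 2>}

missing: T0.a=2 T1.a=0 T1.b=0 T2.a=2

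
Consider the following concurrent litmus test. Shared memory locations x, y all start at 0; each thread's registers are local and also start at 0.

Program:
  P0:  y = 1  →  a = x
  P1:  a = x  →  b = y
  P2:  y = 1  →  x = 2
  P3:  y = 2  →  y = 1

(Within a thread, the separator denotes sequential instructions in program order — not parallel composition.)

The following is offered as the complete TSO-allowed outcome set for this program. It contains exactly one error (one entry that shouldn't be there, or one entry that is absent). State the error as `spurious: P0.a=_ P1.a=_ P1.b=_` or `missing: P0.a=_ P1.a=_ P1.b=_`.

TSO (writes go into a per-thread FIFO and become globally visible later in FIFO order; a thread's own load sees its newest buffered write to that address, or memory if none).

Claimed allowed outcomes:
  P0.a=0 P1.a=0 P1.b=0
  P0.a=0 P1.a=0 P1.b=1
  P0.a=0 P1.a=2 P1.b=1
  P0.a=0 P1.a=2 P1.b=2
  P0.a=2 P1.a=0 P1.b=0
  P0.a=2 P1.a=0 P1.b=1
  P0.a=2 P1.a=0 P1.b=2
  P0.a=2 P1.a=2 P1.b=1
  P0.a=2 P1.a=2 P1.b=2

missing: P0.a=0 P1.a=0 P1.b=2

outcome vector order: (P0.a,P1.a,P1.b)
TSO (10): (0,0,0) (0,0,1) (0,0,2) (0,2,1) (0,2,2) (2,0,0) (2,0,1) (2,0,2) (2,2,1) (2,2,2)
TSO∖claimed = {(0,0,2)}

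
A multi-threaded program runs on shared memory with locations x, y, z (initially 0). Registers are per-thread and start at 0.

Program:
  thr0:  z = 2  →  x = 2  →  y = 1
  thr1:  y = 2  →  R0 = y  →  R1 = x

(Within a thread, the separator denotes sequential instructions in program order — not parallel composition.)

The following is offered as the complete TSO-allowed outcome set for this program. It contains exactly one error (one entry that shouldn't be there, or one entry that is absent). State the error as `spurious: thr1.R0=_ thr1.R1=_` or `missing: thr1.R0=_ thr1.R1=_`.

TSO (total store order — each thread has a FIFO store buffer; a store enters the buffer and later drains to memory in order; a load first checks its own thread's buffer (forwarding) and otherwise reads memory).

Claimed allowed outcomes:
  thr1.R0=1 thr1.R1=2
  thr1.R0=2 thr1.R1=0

outcome vector order: (thr1.R0,thr1.R1)
[TSO] allowed = {<1 2> <2 0> <2 2>}
TSO∖claimed = {<2 2>}

missing: thr1.R0=2 thr1.R1=2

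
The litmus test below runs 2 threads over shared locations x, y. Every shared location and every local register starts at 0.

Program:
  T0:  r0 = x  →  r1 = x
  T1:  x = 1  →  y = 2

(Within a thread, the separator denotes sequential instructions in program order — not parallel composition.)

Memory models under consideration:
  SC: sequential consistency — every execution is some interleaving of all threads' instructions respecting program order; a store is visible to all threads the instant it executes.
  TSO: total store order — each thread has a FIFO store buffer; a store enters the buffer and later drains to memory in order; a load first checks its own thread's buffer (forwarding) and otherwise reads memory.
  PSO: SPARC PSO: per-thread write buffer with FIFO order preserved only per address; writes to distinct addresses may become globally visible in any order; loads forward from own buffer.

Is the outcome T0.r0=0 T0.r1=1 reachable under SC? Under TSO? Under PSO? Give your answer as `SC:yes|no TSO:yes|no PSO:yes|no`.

outcome vector order: (T0.r0,T0.r1)
SC: 3 outcomes — {<0 0> <0 1> <1 1>}
TSO: 3 outcomes — {<0 0> <0 1> <1 1>}
PSO: 3 outcomes — {<0 0> <0 1> <1 1>}
target <0 1> ∈ {SC,TSO,PSO}

SC:yes TSO:yes PSO:yes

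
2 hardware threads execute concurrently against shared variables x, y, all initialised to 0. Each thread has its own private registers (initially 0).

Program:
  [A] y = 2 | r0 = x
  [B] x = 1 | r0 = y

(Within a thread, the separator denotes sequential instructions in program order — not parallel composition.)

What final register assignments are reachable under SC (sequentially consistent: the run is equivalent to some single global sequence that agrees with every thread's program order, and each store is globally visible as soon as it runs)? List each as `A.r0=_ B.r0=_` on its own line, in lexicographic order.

A.r0=0 B.r0=2
A.r0=1 B.r0=0
A.r0=1 B.r0=2

outcome vector order: (A.r0,B.r0)
|SC outcomes| = 3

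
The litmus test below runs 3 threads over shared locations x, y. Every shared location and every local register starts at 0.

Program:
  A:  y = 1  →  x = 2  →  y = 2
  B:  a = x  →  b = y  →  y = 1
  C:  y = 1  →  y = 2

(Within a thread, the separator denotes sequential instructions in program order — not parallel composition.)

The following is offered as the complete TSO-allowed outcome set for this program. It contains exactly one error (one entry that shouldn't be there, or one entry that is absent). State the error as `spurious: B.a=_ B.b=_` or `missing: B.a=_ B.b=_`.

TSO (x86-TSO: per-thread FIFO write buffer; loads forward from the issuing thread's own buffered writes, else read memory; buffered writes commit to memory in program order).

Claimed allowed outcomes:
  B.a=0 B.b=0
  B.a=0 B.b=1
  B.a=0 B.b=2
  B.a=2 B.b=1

missing: B.a=2 B.b=2

outcome vector order: (B.a,B.b)
TSO (5): (0,0) (0,1) (0,2) (2,1) (2,2)
TSO∖claimed = {(2,2)}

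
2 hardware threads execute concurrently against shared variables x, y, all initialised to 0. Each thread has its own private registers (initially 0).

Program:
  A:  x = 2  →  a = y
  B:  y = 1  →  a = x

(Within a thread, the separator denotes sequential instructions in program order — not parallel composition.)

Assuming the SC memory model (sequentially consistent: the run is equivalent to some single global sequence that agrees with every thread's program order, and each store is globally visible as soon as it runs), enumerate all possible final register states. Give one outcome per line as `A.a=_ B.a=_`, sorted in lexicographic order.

outcome vector order: (A.a,B.a)
|SC outcomes| = 3

A.a=0 B.a=2
A.a=1 B.a=0
A.a=1 B.a=2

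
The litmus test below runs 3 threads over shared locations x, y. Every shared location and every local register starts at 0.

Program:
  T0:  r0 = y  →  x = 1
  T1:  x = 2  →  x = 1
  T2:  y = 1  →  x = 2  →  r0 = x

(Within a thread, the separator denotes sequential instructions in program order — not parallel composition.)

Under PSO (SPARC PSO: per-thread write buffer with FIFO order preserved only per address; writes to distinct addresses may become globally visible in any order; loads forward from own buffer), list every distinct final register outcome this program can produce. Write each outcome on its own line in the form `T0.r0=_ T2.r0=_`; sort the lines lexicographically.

T0.r0=0 T2.r0=1
T0.r0=0 T2.r0=2
T0.r0=1 T2.r0=1
T0.r0=1 T2.r0=2

outcome vector order: (T0.r0,T2.r0)
|PSO outcomes| = 4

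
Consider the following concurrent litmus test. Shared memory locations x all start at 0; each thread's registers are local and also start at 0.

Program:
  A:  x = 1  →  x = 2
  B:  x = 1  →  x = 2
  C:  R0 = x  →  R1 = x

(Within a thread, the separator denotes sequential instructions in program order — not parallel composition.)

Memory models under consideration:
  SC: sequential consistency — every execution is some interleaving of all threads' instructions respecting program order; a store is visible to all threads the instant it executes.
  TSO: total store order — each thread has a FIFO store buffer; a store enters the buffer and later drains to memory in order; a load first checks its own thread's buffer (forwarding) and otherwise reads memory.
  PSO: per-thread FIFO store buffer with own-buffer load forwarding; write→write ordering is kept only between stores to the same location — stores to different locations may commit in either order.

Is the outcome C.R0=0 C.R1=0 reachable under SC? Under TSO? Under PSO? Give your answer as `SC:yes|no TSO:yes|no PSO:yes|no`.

SC:yes TSO:yes PSO:yes

outcome vector order: (C.R0,C.R1)
[SC] allowed = {<0 0>, <0 1>, <0 2>, <1 1>, <1 2>, <2 1>, <2 2>}
[TSO] allowed = {<0 0>, <0 1>, <0 2>, <1 1>, <1 2>, <2 1>, <2 2>}
[PSO] allowed = {<0 0>, <0 1>, <0 2>, <1 1>, <1 2>, <2 1>, <2 2>}
target <0 0> ∈ {SC,TSO,PSO}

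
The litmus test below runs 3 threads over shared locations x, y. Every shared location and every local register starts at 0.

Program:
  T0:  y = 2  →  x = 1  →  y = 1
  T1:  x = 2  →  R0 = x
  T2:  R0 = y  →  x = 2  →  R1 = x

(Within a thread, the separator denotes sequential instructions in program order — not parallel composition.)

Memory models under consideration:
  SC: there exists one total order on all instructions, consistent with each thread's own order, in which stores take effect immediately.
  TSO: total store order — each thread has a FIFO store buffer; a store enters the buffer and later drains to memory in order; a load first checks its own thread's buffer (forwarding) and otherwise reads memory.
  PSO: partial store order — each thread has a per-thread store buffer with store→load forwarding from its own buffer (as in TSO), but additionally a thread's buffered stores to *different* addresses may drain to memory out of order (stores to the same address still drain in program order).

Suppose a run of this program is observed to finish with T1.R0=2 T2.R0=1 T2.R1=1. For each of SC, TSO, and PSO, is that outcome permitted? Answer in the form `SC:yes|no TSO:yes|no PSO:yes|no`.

SC:no TSO:no PSO:yes

outcome vector order: (T1.R0,T2.R0,T2.R1)
SC (10): (1,0,1) (1,0,2) (1,1,2) (1,2,1) (1,2,2) (2,0,1) (2,0,2) (2,1,2) (2,2,1) (2,2,2)
TSO (10): (1,0,1) (1,0,2) (1,1,2) (1,2,1) (1,2,2) (2,0,1) (2,0,2) (2,1,2) (2,2,1) (2,2,2)
PSO (12): (1,0,1) (1,0,2) (1,1,1) (1,1,2) (1,2,1) (1,2,2) (2,0,1) (2,0,2) (2,1,1) (2,1,2) (2,2,1) (2,2,2)
target (2,1,1) ∈ {PSO}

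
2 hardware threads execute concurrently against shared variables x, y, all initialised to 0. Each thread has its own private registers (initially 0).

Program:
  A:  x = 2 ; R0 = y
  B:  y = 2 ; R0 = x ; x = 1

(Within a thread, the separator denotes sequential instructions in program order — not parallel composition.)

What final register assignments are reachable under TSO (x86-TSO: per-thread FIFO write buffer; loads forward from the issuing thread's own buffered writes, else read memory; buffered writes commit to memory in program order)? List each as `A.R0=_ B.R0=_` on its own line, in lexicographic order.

outcome vector order: (A.R0,B.R0)
|TSO outcomes| = 4

A.R0=0 B.R0=0
A.R0=0 B.R0=2
A.R0=2 B.R0=0
A.R0=2 B.R0=2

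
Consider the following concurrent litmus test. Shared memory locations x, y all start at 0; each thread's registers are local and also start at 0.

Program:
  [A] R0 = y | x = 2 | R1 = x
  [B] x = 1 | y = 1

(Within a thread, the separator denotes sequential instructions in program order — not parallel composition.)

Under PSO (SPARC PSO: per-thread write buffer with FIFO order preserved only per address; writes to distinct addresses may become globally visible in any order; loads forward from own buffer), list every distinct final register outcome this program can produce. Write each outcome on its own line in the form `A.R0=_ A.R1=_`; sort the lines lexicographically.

A.R0=0 A.R1=1
A.R0=0 A.R1=2
A.R0=1 A.R1=1
A.R0=1 A.R1=2

outcome vector order: (A.R0,A.R1)
|PSO outcomes| = 4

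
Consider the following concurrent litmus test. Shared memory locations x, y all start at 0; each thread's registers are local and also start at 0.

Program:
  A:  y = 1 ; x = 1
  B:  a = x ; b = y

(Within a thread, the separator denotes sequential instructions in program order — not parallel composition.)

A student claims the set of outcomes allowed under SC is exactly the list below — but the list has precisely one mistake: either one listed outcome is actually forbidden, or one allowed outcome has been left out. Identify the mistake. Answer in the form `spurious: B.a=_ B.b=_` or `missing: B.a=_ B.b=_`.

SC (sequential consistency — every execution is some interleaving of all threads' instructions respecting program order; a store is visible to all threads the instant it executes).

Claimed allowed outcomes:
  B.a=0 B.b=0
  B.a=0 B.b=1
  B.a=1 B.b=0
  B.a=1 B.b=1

spurious: B.a=1 B.b=0

outcome vector order: (B.a,B.b)
SC: 3 outcomes — {<0 0>, <0 1>, <1 1>}
claimed∖SC = {<1 0>}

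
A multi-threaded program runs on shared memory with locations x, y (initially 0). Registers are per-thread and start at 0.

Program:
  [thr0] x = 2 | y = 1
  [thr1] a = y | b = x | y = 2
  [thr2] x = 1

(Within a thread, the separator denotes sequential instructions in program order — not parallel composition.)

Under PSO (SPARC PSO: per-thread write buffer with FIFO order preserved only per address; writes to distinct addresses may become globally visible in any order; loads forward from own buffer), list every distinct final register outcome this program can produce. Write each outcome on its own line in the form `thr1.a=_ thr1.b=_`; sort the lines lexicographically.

outcome vector order: (thr1.a,thr1.b)
|PSO outcomes| = 6

thr1.a=0 thr1.b=0
thr1.a=0 thr1.b=1
thr1.a=0 thr1.b=2
thr1.a=1 thr1.b=0
thr1.a=1 thr1.b=1
thr1.a=1 thr1.b=2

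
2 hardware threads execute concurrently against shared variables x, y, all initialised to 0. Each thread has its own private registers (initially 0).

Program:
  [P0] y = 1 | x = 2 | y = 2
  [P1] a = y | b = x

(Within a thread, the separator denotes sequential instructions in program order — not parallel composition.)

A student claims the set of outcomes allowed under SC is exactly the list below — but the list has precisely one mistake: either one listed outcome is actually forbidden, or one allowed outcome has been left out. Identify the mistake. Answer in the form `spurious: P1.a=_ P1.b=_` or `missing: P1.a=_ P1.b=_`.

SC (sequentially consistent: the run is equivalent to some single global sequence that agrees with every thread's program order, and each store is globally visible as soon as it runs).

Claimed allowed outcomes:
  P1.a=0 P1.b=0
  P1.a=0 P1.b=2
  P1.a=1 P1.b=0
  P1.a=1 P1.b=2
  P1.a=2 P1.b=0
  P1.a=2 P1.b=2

outcome vector order: (P1.a,P1.b)
under SC → 00, 02, 10, 12, 22
claimed∖SC = {20}

spurious: P1.a=2 P1.b=0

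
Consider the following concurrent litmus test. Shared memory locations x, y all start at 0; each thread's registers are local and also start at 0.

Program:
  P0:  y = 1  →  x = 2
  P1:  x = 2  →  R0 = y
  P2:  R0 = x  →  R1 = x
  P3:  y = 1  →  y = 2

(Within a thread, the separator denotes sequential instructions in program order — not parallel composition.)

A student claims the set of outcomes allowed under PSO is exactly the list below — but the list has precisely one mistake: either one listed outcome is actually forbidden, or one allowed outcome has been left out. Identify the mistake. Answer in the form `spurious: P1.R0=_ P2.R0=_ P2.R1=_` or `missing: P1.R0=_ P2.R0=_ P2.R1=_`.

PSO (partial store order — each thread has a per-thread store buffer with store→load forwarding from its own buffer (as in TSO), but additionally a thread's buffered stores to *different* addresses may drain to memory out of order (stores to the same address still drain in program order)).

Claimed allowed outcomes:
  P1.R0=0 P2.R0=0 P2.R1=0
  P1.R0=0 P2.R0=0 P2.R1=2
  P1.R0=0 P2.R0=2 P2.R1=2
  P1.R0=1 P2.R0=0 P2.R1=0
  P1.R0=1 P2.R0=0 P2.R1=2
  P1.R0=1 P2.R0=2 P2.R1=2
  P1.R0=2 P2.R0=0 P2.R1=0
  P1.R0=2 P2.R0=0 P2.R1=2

missing: P1.R0=2 P2.R0=2 P2.R1=2

outcome vector order: (P1.R0,P2.R0,P2.R1)
under PSO → 0/0/0; 0/0/2; 0/2/2; 1/0/0; 1/0/2; 1/2/2; 2/0/0; 2/0/2; 2/2/2
PSO∖claimed = {2/2/2}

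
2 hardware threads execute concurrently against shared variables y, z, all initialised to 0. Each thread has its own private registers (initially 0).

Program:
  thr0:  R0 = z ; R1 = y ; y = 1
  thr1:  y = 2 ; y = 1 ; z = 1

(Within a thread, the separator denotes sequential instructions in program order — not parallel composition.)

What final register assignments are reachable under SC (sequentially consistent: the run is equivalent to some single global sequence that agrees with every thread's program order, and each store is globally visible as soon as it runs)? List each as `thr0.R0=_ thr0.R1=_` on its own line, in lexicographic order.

outcome vector order: (thr0.R0,thr0.R1)
|SC outcomes| = 4

thr0.R0=0 thr0.R1=0
thr0.R0=0 thr0.R1=1
thr0.R0=0 thr0.R1=2
thr0.R0=1 thr0.R1=1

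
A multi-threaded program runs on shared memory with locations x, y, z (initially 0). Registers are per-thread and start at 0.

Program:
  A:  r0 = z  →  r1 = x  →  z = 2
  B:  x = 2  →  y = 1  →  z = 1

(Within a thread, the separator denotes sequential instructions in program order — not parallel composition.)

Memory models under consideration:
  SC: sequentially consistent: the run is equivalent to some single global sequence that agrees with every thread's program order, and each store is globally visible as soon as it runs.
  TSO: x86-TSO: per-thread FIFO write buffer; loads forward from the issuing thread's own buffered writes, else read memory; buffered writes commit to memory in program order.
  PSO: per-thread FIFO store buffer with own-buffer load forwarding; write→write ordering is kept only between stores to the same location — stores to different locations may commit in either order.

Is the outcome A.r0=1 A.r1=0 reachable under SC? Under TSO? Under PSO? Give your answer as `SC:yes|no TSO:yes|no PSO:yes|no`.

SC:no TSO:no PSO:yes

outcome vector order: (A.r0,A.r1)
under SC → <0 0>, <0 2>, <1 2>
under TSO → <0 0>, <0 2>, <1 2>
under PSO → <0 0>, <0 2>, <1 0>, <1 2>
target <1 0> ∈ {PSO}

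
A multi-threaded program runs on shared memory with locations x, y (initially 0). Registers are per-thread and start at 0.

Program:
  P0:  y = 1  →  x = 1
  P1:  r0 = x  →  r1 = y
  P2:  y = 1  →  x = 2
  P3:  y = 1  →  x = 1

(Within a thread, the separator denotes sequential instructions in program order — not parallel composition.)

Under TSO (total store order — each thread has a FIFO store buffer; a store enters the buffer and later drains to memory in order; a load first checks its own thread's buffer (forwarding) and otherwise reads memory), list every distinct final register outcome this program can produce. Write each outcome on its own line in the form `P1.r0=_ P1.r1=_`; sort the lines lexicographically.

P1.r0=0 P1.r1=0
P1.r0=0 P1.r1=1
P1.r0=1 P1.r1=1
P1.r0=2 P1.r1=1

outcome vector order: (P1.r0,P1.r1)
|TSO outcomes| = 4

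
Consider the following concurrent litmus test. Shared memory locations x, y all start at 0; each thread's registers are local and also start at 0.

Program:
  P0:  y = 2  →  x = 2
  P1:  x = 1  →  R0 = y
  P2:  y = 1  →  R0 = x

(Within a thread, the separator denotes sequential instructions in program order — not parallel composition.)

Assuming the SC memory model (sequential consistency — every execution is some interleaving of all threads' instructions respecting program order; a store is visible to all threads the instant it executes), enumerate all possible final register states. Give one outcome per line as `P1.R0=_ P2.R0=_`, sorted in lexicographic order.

outcome vector order: (P1.R0,P2.R0)
|SC outcomes| = 8

P1.R0=0 P2.R0=1
P1.R0=0 P2.R0=2
P1.R0=1 P2.R0=0
P1.R0=1 P2.R0=1
P1.R0=1 P2.R0=2
P1.R0=2 P2.R0=0
P1.R0=2 P2.R0=1
P1.R0=2 P2.R0=2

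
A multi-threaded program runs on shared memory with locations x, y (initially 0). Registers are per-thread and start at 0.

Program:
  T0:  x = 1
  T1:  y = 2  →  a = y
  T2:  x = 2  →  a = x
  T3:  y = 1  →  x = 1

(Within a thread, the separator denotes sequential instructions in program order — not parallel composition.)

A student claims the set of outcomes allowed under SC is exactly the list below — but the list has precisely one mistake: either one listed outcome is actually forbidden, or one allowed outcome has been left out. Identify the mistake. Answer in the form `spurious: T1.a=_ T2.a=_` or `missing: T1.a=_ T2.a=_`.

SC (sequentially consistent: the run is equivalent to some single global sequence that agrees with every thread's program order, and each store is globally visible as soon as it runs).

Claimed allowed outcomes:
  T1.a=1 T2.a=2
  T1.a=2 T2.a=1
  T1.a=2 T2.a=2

outcome vector order: (T1.a,T2.a)
under SC → (1,1); (1,2); (2,1); (2,2)
SC∖claimed = {(1,1)}

missing: T1.a=1 T2.a=1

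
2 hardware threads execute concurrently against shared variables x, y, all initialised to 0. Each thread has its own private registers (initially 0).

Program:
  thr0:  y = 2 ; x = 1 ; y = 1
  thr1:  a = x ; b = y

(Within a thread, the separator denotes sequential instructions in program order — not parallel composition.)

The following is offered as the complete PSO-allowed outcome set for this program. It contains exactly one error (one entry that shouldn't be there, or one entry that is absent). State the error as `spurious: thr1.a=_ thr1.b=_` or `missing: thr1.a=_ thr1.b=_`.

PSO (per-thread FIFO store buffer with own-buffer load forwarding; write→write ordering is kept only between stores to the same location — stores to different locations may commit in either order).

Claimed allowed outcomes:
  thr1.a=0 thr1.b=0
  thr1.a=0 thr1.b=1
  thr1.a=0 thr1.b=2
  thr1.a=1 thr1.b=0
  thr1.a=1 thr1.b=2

outcome vector order: (thr1.a,thr1.b)
PSO (6): 0/0 0/1 0/2 1/0 1/1 1/2
PSO∖claimed = {1/1}

missing: thr1.a=1 thr1.b=1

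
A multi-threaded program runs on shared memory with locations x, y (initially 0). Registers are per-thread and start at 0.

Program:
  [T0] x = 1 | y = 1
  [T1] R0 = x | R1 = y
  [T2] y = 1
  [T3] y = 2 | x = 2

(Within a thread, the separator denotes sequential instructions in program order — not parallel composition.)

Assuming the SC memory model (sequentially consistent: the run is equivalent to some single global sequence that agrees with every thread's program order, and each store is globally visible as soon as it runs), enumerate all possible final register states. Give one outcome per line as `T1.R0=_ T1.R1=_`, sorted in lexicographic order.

outcome vector order: (T1.R0,T1.R1)
|SC outcomes| = 8

T1.R0=0 T1.R1=0
T1.R0=0 T1.R1=1
T1.R0=0 T1.R1=2
T1.R0=1 T1.R1=0
T1.R0=1 T1.R1=1
T1.R0=1 T1.R1=2
T1.R0=2 T1.R1=1
T1.R0=2 T1.R1=2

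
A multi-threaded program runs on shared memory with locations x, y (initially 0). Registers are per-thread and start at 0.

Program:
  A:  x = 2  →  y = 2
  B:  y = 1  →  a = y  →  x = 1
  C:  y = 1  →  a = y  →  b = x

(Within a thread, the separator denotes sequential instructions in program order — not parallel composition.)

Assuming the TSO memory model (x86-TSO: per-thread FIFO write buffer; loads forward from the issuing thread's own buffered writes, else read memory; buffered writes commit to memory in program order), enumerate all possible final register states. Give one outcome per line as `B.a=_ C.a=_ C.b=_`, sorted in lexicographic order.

B.a=1 C.a=1 C.b=0
B.a=1 C.a=1 C.b=1
B.a=1 C.a=1 C.b=2
B.a=1 C.a=2 C.b=1
B.a=1 C.a=2 C.b=2
B.a=2 C.a=1 C.b=0
B.a=2 C.a=1 C.b=1
B.a=2 C.a=1 C.b=2
B.a=2 C.a=2 C.b=1
B.a=2 C.a=2 C.b=2

outcome vector order: (B.a,C.a,C.b)
|TSO outcomes| = 10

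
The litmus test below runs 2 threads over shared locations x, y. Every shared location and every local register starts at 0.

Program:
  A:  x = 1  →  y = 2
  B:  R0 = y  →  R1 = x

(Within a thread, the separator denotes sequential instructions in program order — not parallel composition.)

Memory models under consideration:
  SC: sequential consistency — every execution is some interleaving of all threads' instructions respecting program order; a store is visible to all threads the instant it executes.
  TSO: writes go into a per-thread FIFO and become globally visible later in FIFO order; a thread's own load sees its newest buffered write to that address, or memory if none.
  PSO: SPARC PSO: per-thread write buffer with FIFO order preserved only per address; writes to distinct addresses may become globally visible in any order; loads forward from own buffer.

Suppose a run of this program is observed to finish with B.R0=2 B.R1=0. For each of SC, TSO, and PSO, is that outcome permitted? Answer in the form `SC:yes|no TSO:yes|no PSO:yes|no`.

outcome vector order: (B.R0,B.R1)
SC: 3 outcomes — {0/0, 0/1, 2/1}
TSO: 3 outcomes — {0/0, 0/1, 2/1}
PSO: 4 outcomes — {0/0, 0/1, 2/0, 2/1}
target 2/0 ∈ {PSO}

SC:no TSO:no PSO:yes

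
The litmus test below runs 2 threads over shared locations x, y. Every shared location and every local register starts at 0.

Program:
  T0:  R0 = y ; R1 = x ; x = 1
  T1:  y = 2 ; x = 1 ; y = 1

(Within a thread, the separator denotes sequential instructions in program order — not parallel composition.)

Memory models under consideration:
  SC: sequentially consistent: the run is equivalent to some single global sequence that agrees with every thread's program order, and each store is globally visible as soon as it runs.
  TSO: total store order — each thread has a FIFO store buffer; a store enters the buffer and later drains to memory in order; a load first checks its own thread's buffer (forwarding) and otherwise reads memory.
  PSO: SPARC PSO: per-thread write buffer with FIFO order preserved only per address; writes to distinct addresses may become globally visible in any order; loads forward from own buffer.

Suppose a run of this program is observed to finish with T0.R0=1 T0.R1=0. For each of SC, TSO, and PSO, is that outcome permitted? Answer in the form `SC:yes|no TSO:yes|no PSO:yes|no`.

SC:no TSO:no PSO:yes

outcome vector order: (T0.R0,T0.R1)
SC (5): 0/0 0/1 1/1 2/0 2/1
TSO (5): 0/0 0/1 1/1 2/0 2/1
PSO (6): 0/0 0/1 1/0 1/1 2/0 2/1
target 1/0 ∈ {PSO}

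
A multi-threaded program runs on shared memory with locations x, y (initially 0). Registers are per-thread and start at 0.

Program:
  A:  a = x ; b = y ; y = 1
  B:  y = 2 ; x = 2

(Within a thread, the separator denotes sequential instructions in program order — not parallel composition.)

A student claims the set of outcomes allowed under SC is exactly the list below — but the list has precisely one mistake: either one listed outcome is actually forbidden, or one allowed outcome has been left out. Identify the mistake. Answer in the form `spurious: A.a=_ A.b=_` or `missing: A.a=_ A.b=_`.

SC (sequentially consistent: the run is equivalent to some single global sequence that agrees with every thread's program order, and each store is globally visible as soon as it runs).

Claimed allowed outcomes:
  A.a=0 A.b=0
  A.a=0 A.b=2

outcome vector order: (A.a,A.b)
[SC] allowed = {00, 02, 22}
SC∖claimed = {22}

missing: A.a=2 A.b=2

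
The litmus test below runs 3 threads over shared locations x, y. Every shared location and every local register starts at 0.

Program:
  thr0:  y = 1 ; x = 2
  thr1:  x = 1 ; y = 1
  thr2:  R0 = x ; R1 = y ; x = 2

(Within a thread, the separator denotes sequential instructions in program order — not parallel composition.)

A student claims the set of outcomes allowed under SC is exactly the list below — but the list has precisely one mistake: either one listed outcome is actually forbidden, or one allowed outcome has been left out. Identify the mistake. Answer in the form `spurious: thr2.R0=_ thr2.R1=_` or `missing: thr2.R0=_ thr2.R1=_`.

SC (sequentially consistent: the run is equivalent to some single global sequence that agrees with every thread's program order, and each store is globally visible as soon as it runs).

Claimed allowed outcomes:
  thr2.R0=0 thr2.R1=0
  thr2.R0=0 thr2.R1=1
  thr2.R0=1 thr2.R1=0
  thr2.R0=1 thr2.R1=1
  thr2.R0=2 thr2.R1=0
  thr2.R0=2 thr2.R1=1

spurious: thr2.R0=2 thr2.R1=0

outcome vector order: (thr2.R0,thr2.R1)
[SC] allowed = {(0,0), (0,1), (1,0), (1,1), (2,1)}
claimed∖SC = {(2,0)}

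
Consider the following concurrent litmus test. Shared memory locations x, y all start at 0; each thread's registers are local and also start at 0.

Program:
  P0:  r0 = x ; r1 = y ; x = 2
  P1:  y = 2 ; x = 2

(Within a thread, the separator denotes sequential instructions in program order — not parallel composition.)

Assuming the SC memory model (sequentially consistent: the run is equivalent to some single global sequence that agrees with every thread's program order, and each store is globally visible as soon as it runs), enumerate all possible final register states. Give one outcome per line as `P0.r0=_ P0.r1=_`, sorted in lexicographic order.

P0.r0=0 P0.r1=0
P0.r0=0 P0.r1=2
P0.r0=2 P0.r1=2

outcome vector order: (P0.r0,P0.r1)
|SC outcomes| = 3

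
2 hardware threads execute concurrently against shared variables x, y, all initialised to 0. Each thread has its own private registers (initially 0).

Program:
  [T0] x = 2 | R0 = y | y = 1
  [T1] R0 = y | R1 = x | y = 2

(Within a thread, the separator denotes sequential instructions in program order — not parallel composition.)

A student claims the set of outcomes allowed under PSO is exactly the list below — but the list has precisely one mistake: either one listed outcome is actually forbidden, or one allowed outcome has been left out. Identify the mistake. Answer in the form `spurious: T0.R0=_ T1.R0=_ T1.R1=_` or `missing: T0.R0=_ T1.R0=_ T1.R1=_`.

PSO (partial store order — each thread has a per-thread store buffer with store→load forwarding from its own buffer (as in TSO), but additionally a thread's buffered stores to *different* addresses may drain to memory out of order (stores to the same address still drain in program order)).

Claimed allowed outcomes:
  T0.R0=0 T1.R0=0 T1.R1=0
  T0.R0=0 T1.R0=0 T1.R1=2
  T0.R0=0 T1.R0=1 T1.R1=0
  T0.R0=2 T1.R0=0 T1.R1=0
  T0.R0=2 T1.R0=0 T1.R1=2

missing: T0.R0=0 T1.R0=1 T1.R1=2

outcome vector order: (T0.R0,T1.R0,T1.R1)
PSO: 6 outcomes — {0/0/0, 0/0/2, 0/1/0, 0/1/2, 2/0/0, 2/0/2}
PSO∖claimed = {0/1/2}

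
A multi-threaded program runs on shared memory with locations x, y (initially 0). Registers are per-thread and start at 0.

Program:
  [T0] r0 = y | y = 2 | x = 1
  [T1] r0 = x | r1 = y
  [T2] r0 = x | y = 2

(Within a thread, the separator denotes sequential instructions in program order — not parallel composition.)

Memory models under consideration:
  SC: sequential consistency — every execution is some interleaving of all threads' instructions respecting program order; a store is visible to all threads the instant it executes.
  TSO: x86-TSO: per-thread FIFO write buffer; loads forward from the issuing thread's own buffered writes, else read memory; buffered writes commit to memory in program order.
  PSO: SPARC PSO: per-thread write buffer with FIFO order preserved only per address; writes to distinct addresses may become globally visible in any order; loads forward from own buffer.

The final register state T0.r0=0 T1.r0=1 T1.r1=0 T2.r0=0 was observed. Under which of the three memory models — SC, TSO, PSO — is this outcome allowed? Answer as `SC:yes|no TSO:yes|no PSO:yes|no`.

SC:no TSO:no PSO:yes

outcome vector order: (T0.r0,T1.r0,T1.r1,T2.r0)
[SC] allowed = {<0 0 0 0>, <0 0 0 1>, <0 0 2 0>, <0 0 2 1>, <0 1 2 0>, <0 1 2 1>, <2 0 0 0>, <2 0 2 0>, <2 1 2 0>}
[TSO] allowed = {<0 0 0 0>, <0 0 0 1>, <0 0 2 0>, <0 0 2 1>, <0 1 2 0>, <0 1 2 1>, <2 0 0 0>, <2 0 2 0>, <2 1 2 0>}
[PSO] allowed = {<0 0 0 0>, <0 0 0 1>, <0 0 2 0>, <0 0 2 1>, <0 1 0 0>, <0 1 0 1>, <0 1 2 0>, <0 1 2 1>, <2 0 0 0>, <2 0 2 0>, <2 1 2 0>}
target <0 1 0 0> ∈ {PSO}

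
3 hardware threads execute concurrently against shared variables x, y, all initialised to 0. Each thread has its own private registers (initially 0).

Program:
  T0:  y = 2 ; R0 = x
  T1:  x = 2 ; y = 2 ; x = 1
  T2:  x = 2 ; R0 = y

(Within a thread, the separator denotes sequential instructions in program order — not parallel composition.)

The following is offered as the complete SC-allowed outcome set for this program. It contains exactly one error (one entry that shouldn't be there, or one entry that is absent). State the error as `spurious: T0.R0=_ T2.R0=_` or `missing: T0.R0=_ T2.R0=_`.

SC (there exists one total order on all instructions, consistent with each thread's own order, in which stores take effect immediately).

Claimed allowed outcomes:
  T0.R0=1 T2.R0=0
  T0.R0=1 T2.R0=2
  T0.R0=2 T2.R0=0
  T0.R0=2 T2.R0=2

missing: T0.R0=0 T2.R0=2

outcome vector order: (T0.R0,T2.R0)
SC: 5 outcomes — {(0,2); (1,0); (1,2); (2,0); (2,2)}
SC∖claimed = {(0,2)}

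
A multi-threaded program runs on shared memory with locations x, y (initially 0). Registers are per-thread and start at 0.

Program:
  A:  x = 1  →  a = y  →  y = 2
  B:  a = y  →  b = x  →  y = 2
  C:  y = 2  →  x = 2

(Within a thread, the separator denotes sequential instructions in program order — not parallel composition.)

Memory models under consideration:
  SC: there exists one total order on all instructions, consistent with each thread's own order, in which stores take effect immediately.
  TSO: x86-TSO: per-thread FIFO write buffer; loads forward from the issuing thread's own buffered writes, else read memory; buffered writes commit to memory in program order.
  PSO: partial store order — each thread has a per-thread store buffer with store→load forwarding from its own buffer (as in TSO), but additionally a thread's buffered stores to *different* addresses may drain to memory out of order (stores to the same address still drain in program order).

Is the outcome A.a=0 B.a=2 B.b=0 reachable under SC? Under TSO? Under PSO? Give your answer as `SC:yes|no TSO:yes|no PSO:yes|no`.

SC:no TSO:yes PSO:yes

outcome vector order: (A.a,B.a,B.b)
SC: 11 outcomes — {0/0/0; 0/0/1; 0/0/2; 0/2/1; 0/2/2; 2/0/0; 2/0/1; 2/0/2; 2/2/0; 2/2/1; 2/2/2}
TSO: 12 outcomes — {0/0/0; 0/0/1; 0/0/2; 0/2/0; 0/2/1; 0/2/2; 2/0/0; 2/0/1; 2/0/2; 2/2/0; 2/2/1; 2/2/2}
PSO: 12 outcomes — {0/0/0; 0/0/1; 0/0/2; 0/2/0; 0/2/1; 0/2/2; 2/0/0; 2/0/1; 2/0/2; 2/2/0; 2/2/1; 2/2/2}
target 0/2/0 ∈ {TSO,PSO}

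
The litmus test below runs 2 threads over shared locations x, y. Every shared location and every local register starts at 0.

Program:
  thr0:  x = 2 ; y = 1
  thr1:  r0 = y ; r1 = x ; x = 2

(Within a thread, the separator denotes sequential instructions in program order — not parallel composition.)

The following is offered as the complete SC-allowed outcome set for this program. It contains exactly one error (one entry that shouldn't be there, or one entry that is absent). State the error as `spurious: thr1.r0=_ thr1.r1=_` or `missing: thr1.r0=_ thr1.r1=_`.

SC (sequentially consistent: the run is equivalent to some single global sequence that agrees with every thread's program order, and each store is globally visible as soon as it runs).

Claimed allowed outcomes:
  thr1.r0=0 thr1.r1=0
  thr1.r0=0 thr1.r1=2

outcome vector order: (thr1.r0,thr1.r1)
under SC → 00 02 12
SC∖claimed = {12}

missing: thr1.r0=1 thr1.r1=2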